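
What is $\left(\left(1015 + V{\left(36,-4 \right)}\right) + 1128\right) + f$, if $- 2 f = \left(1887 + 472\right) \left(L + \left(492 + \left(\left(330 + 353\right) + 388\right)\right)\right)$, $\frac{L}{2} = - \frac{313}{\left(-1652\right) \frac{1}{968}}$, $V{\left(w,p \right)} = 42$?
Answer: $- \frac{268334877}{118} \approx -2.274 \cdot 10^{6}$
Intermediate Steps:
$L = \frac{151492}{413}$ ($L = 2 \left(- \frac{313}{\left(-1652\right) \frac{1}{968}}\right) = 2 \left(- \frac{313}{- \frac{413}{242}}\right) = 2 \left(\left(-313\right) \left(- \frac{242}{413}\right)\right) = 2 \cdot \frac{75746}{413} = \frac{151492}{413} \approx 366.81$)
$f = - \frac{268592707}{118}$ ($f = - \frac{\left(1887 + 472\right) \left(\frac{151492}{413} + \left(492 + \left(\left(330 + 353\right) + 388\right)\right)\right)}{2} = - \frac{2359 \left(\frac{151492}{413} + \left(492 + \left(683 + 388\right)\right)\right)}{2} = - \frac{2359 \left(\frac{151492}{413} + \left(492 + 1071\right)\right)}{2} = - \frac{2359 \left(\frac{151492}{413} + 1563\right)}{2} = - \frac{2359 \cdot \frac{797011}{413}}{2} = \left(- \frac{1}{2}\right) \frac{268592707}{59} = - \frac{268592707}{118} \approx -2.2762 \cdot 10^{6}$)
$\left(\left(1015 + V{\left(36,-4 \right)}\right) + 1128\right) + f = \left(\left(1015 + 42\right) + 1128\right) - \frac{268592707}{118} = \left(1057 + 1128\right) - \frac{268592707}{118} = 2185 - \frac{268592707}{118} = - \frac{268334877}{118}$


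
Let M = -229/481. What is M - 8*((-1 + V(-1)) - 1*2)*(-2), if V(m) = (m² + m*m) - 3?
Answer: -31013/481 ≈ -64.476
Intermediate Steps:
V(m) = -3 + 2*m² (V(m) = (m² + m²) - 3 = 2*m² - 3 = -3 + 2*m²)
M = -229/481 (M = -229*1/481 = -229/481 ≈ -0.47609)
M - 8*((-1 + V(-1)) - 1*2)*(-2) = -229/481 - 8*((-1 + (-3 + 2*(-1)²)) - 1*2)*(-2) = -229/481 - 8*((-1 + (-3 + 2*1)) - 2)*(-2) = -229/481 - 8*((-1 + (-3 + 2)) - 2)*(-2) = -229/481 - 8*((-1 - 1) - 2)*(-2) = -229/481 - 8*(-2 - 2)*(-2) = -229/481 - 8*(-4)*(-2) = -229/481 - (-32)*(-2) = -229/481 - 1*64 = -229/481 - 64 = -31013/481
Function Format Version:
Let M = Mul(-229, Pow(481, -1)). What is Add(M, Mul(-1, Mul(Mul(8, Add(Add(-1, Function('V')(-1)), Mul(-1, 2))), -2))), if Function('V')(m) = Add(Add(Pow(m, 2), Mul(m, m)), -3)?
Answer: Rational(-31013, 481) ≈ -64.476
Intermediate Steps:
Function('V')(m) = Add(-3, Mul(2, Pow(m, 2))) (Function('V')(m) = Add(Add(Pow(m, 2), Pow(m, 2)), -3) = Add(Mul(2, Pow(m, 2)), -3) = Add(-3, Mul(2, Pow(m, 2))))
M = Rational(-229, 481) (M = Mul(-229, Rational(1, 481)) = Rational(-229, 481) ≈ -0.47609)
Add(M, Mul(-1, Mul(Mul(8, Add(Add(-1, Function('V')(-1)), Mul(-1, 2))), -2))) = Add(Rational(-229, 481), Mul(-1, Mul(Mul(8, Add(Add(-1, Add(-3, Mul(2, Pow(-1, 2)))), Mul(-1, 2))), -2))) = Add(Rational(-229, 481), Mul(-1, Mul(Mul(8, Add(Add(-1, Add(-3, Mul(2, 1))), -2)), -2))) = Add(Rational(-229, 481), Mul(-1, Mul(Mul(8, Add(Add(-1, Add(-3, 2)), -2)), -2))) = Add(Rational(-229, 481), Mul(-1, Mul(Mul(8, Add(Add(-1, -1), -2)), -2))) = Add(Rational(-229, 481), Mul(-1, Mul(Mul(8, Add(-2, -2)), -2))) = Add(Rational(-229, 481), Mul(-1, Mul(Mul(8, -4), -2))) = Add(Rational(-229, 481), Mul(-1, Mul(-32, -2))) = Add(Rational(-229, 481), Mul(-1, 64)) = Add(Rational(-229, 481), -64) = Rational(-31013, 481)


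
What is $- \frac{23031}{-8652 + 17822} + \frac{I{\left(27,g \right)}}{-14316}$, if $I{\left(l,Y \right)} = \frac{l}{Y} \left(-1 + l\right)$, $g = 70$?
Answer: $- \frac{54967293}{21879620} \approx -2.5123$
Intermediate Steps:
$I{\left(l,Y \right)} = \frac{l \left(-1 + l\right)}{Y}$
$- \frac{23031}{-8652 + 17822} + \frac{I{\left(27,g \right)}}{-14316} = - \frac{23031}{-8652 + 17822} + \frac{27 \cdot \frac{1}{70} \left(-1 + 27\right)}{-14316} = - \frac{23031}{9170} + 27 \cdot \frac{1}{70} \cdot 26 \left(- \frac{1}{14316}\right) = \left(-23031\right) \frac{1}{9170} + \frac{351}{35} \left(- \frac{1}{14316}\right) = - \frac{23031}{9170} - \frac{117}{167020} = - \frac{54967293}{21879620}$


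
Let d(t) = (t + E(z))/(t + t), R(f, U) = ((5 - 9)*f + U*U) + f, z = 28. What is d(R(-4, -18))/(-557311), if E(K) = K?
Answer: -13/13375464 ≈ -9.7193e-7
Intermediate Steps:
R(f, U) = U² - 3*f (R(f, U) = (-4*f + U²) + f = (U² - 4*f) + f = U² - 3*f)
d(t) = (28 + t)/(2*t) (d(t) = (t + 28)/(t + t) = (28 + t)/((2*t)) = (28 + t)*(1/(2*t)) = (28 + t)/(2*t))
d(R(-4, -18))/(-557311) = ((28 + ((-18)² - 3*(-4)))/(2*((-18)² - 3*(-4))))/(-557311) = ((28 + (324 + 12))/(2*(324 + 12)))*(-1/557311) = ((½)*(28 + 336)/336)*(-1/557311) = ((½)*(1/336)*364)*(-1/557311) = (13/24)*(-1/557311) = -13/13375464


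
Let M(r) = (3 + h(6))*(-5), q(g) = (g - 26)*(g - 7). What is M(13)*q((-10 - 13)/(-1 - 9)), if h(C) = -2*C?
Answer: 100251/20 ≈ 5012.5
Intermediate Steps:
q(g) = (-26 + g)*(-7 + g)
M(r) = 45 (M(r) = (3 - 2*6)*(-5) = (3 - 12)*(-5) = -9*(-5) = 45)
M(13)*q((-10 - 13)/(-1 - 9)) = 45*(182 + ((-10 - 13)/(-1 - 9))² - 33*(-10 - 13)/(-1 - 9)) = 45*(182 + (-23/(-10))² - (-759)/(-10)) = 45*(182 + (-23*(-⅒))² - (-759)*(-1)/10) = 45*(182 + (23/10)² - 33*23/10) = 45*(182 + 529/100 - 759/10) = 45*(11139/100) = 100251/20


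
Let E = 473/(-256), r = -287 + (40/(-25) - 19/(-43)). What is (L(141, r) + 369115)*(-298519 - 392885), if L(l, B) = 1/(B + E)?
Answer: -4073602801167059580/15961919 ≈ -2.5521e+11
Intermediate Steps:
r = -61954/215 (r = -287 + (40*(-1/25) - 19*(-1/43)) = -287 + (-8/5 + 19/43) = -287 - 249/215 = -61954/215 ≈ -288.16)
E = -473/256 (E = 473*(-1/256) = -473/256 ≈ -1.8477)
L(l, B) = 1/(-473/256 + B) (L(l, B) = 1/(B - 473/256) = 1/(-473/256 + B))
(L(141, r) + 369115)*(-298519 - 392885) = (256/(-473 + 256*(-61954/215)) + 369115)*(-298519 - 392885) = (256/(-473 - 15860224/215) + 369115)*(-691404) = (256/(-15961919/215) + 369115)*(-691404) = (256*(-215/15961919) + 369115)*(-691404) = (-55040/15961919 + 369115)*(-691404) = (5891783676645/15961919)*(-691404) = -4073602801167059580/15961919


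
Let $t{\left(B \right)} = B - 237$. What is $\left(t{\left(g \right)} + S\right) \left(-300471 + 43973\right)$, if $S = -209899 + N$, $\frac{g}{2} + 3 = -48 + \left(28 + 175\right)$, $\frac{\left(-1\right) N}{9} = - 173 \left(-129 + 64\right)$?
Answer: $79780368426$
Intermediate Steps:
$N = -101205$ ($N = - 9 \left(- 173 \left(-129 + 64\right)\right) = - 9 \left(\left(-173\right) \left(-65\right)\right) = \left(-9\right) 11245 = -101205$)
$g = 304$ ($g = -6 + 2 \left(-48 + \left(28 + 175\right)\right) = -6 + 2 \left(-48 + 203\right) = -6 + 2 \cdot 155 = -6 + 310 = 304$)
$t{\left(B \right)} = -237 + B$
$S = -311104$ ($S = -209899 - 101205 = -311104$)
$\left(t{\left(g \right)} + S\right) \left(-300471 + 43973\right) = \left(\left(-237 + 304\right) - 311104\right) \left(-300471 + 43973\right) = \left(67 - 311104\right) \left(-256498\right) = \left(-311037\right) \left(-256498\right) = 79780368426$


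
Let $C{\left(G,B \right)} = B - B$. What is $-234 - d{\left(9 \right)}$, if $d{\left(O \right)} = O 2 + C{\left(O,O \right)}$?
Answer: $-252$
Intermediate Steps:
$C{\left(G,B \right)} = 0$
$d{\left(O \right)} = 2 O$ ($d{\left(O \right)} = O 2 + 0 = 2 O + 0 = 2 O$)
$-234 - d{\left(9 \right)} = -234 - 2 \cdot 9 = -234 - 18 = -252$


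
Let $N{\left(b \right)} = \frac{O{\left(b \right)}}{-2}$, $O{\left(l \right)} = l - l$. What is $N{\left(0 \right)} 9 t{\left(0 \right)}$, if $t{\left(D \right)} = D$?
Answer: $0$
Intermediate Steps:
$O{\left(l \right)} = 0$
$N{\left(b \right)} = 0$ ($N{\left(b \right)} = \frac{0}{-2} = 0 \left(- \frac{1}{2}\right) = 0$)
$N{\left(0 \right)} 9 t{\left(0 \right)} = 0 \cdot 9 \cdot 0 = 0 \cdot 0 = 0$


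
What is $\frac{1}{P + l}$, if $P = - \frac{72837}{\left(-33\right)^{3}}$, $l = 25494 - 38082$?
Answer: $- \frac{3993}{50255791} \approx -7.9454 \cdot 10^{-5}$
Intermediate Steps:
$l = -12588$
$P = \frac{8093}{3993}$ ($P = - \frac{72837}{-35937} = \left(-72837\right) \left(- \frac{1}{35937}\right) = \frac{8093}{3993} \approx 2.0268$)
$\frac{1}{P + l} = \frac{1}{\frac{8093}{3993} - 12588} = \frac{1}{- \frac{50255791}{3993}} = - \frac{3993}{50255791}$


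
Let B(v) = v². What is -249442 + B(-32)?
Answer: -248418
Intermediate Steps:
-249442 + B(-32) = -249442 + (-32)² = -249442 + 1024 = -248418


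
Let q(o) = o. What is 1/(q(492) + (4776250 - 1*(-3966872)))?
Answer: 1/8743614 ≈ 1.1437e-7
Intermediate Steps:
1/(q(492) + (4776250 - 1*(-3966872))) = 1/(492 + (4776250 - 1*(-3966872))) = 1/(492 + (4776250 + 3966872)) = 1/(492 + 8743122) = 1/8743614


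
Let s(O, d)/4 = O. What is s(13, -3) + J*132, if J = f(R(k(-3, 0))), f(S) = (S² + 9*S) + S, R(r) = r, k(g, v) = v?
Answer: 52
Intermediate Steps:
f(S) = S² + 10*S
J = 0 (J = 0*(10 + 0) = 0*10 = 0)
s(O, d) = 4*O
s(13, -3) + J*132 = 4*13 + 0*132 = 52 + 0 = 52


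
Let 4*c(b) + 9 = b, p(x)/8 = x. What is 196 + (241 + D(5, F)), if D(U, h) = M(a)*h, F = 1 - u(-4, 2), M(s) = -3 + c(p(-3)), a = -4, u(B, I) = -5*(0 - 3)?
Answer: 1189/2 ≈ 594.50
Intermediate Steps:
u(B, I) = 15 (u(B, I) = -5*(-3) = 15)
p(x) = 8*x
c(b) = -9/4 + b/4
M(s) = -45/4 (M(s) = -3 + (-9/4 + (8*(-3))/4) = -3 + (-9/4 + (¼)*(-24)) = -3 + (-9/4 - 6) = -3 - 33/4 = -45/4)
F = -14 (F = 1 - 1*15 = 1 - 15 = -14)
D(U, h) = -45*h/4
196 + (241 + D(5, F)) = 196 + (241 - 45/4*(-14)) = 196 + (241 + 315/2) = 196 + 797/2 = 1189/2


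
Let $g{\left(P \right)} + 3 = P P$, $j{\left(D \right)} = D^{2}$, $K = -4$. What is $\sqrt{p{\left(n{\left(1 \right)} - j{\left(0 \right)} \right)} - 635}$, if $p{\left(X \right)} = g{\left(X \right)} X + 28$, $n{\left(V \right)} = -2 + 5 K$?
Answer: $i \sqrt{11189} \approx 105.78 i$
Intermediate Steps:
$n{\left(V \right)} = -22$ ($n{\left(V \right)} = -2 + 5 \left(-4\right) = -2 - 20 = -22$)
$g{\left(P \right)} = -3 + P^{2}$ ($g{\left(P \right)} = -3 + P P = -3 + P^{2}$)
$p{\left(X \right)} = 28 + X \left(-3 + X^{2}\right)$ ($p{\left(X \right)} = \left(-3 + X^{2}\right) X + 28 = X \left(-3 + X^{2}\right) + 28 = 28 + X \left(-3 + X^{2}\right)$)
$\sqrt{p{\left(n{\left(1 \right)} - j{\left(0 \right)} \right)} - 635} = \sqrt{\left(28 + \left(-22 - 0^{2}\right) \left(-3 + \left(-22 - 0^{2}\right)^{2}\right)\right) - 635} = \sqrt{\left(28 + \left(-22 - 0\right) \left(-3 + \left(-22 - 0\right)^{2}\right)\right) - 635} = \sqrt{\left(28 + \left(-22 + 0\right) \left(-3 + \left(-22 + 0\right)^{2}\right)\right) - 635} = \sqrt{\left(28 - 22 \left(-3 + \left(-22\right)^{2}\right)\right) - 635} = \sqrt{\left(28 - 22 \left(-3 + 484\right)\right) - 635} = \sqrt{\left(28 - 10582\right) - 635} = \sqrt{-10554 - 635} = \sqrt{-11189} = i \sqrt{11189}$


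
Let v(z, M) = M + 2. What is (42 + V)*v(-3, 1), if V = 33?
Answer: 225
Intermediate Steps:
v(z, M) = 2 + M
(42 + V)*v(-3, 1) = (42 + 33)*(2 + 1) = 75*3 = 225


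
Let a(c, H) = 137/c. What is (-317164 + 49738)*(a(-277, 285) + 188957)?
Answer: -13997331429552/277 ≈ -5.0532e+10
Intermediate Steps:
(-317164 + 49738)*(a(-277, 285) + 188957) = (-317164 + 49738)*(137/(-277) + 188957) = -267426*(137*(-1/277) + 188957) = -267426*(-137/277 + 188957) = -267426*52340952/277 = -13997331429552/277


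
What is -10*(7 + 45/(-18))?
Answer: -45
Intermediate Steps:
-10*(7 + 45/(-18)) = -10*(7 + 45*(-1/18)) = -10*(7 - 5/2) = -10*9/2 = -45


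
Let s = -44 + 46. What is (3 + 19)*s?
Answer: 44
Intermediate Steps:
s = 2
(3 + 19)*s = (3 + 19)*2 = 22*2 = 44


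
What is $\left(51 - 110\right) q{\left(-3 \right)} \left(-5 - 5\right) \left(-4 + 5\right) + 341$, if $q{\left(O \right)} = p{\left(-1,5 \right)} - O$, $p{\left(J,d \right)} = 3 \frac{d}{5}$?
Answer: $3881$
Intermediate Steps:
$p{\left(J,d \right)} = \frac{3 d}{5}$ ($p{\left(J,d \right)} = 3 d \frac{1}{5} = 3 \frac{d}{5} = \frac{3 d}{5}$)
$q{\left(O \right)} = 3 - O$ ($q{\left(O \right)} = \frac{3}{5} \cdot 5 - O = 3 - O$)
$\left(51 - 110\right) q{\left(-3 \right)} \left(-5 - 5\right) \left(-4 + 5\right) + 341 = \left(51 - 110\right) \left(3 - -3\right) \left(-5 - 5\right) \left(-4 + 5\right) + 341 = - 59 \left(3 + 3\right) \left(\left(-10\right) 1\right) + 341 = - 59 \cdot 6 \left(-10\right) + 341 = \left(-59\right) \left(-60\right) + 341 = 3540 + 341 = 3881$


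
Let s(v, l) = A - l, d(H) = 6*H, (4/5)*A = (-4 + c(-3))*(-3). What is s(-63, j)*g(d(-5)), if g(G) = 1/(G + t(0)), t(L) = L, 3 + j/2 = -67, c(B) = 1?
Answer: -121/24 ≈ -5.0417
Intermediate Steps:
j = -140 (j = -6 + 2*(-67) = -6 - 134 = -140)
A = 45/4 (A = 5*((-4 + 1)*(-3))/4 = 5*(-3*(-3))/4 = (5/4)*9 = 45/4 ≈ 11.250)
s(v, l) = 45/4 - l
g(G) = 1/G (g(G) = 1/(G + 0) = 1/G)
s(-63, j)*g(d(-5)) = (45/4 - 1*(-140))/((6*(-5))) = (45/4 + 140)/(-30) = (605/4)*(-1/30) = -121/24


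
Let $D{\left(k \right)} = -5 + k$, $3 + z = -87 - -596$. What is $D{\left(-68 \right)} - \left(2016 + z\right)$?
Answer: $-2595$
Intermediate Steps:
$z = 506$ ($z = -3 - -509 = -3 + \left(-87 + 596\right) = -3 + 509 = 506$)
$D{\left(-68 \right)} - \left(2016 + z\right) = \left(-5 - 68\right) - \left(2016 + 506\right) = -73 - 2522 = -2595$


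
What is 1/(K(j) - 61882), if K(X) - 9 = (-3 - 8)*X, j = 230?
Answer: -1/64403 ≈ -1.5527e-5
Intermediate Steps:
K(X) = 9 - 11*X (K(X) = 9 + (-3 - 8)*X = 9 - 11*X)
1/(K(j) - 61882) = 1/((9 - 11*230) - 61882) = 1/((9 - 2530) - 61882) = 1/(-2521 - 61882) = 1/(-64403) = -1/64403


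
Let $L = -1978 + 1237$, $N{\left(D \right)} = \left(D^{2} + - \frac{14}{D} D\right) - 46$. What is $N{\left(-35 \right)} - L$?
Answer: $1906$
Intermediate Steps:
$N{\left(D \right)} = -60 + D^{2}$ ($N{\left(D \right)} = \left(D^{2} - 14\right) - 46 = \left(-14 + D^{2}\right) - 46 = -60 + D^{2}$)
$L = -741$
$N{\left(-35 \right)} - L = \left(-60 + \left(-35\right)^{2}\right) - -741 = \left(-60 + 1225\right) + 741 = 1165 + 741 = 1906$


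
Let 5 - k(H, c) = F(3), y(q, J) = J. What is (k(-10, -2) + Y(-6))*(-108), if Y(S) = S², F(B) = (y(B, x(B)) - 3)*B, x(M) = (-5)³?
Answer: -45900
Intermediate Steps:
x(M) = -125
F(B) = -128*B (F(B) = (-125 - 3)*B = -128*B)
k(H, c) = 389 (k(H, c) = 5 - (-128)*3 = 5 - 1*(-384) = 5 + 384 = 389)
(k(-10, -2) + Y(-6))*(-108) = (389 + (-6)²)*(-108) = (389 + 36)*(-108) = 425*(-108) = -45900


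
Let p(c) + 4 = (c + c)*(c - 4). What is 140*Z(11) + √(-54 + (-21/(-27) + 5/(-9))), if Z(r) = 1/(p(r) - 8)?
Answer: 70/71 + 22*I/3 ≈ 0.98592 + 7.3333*I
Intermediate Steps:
p(c) = -4 + 2*c*(-4 + c) (p(c) = -4 + (c + c)*(c - 4) = -4 + (2*c)*(-4 + c) = -4 + 2*c*(-4 + c))
Z(r) = 1/(-12 - 8*r + 2*r²) (Z(r) = 1/((-4 - 8*r + 2*r²) - 8) = 1/(-12 - 8*r + 2*r²))
140*Z(11) + √(-54 + (-21/(-27) + 5/(-9))) = 140*(1/(2*(-6 + 11² - 4*11))) + √(-54 + (-21/(-27) + 5/(-9))) = 140*(1/(2*(-6 + 121 - 44))) + √(-54 + (-21*(-1/27) + 5*(-⅑))) = 140*((½)/71) + √(-54 + (7/9 - 5/9)) = 140*((½)*(1/71)) + √(-54 + 2/9) = 140*(1/142) + √(-484/9) = 70/71 + 22*I/3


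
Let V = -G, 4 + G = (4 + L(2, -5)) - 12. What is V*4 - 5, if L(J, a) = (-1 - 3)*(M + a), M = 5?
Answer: 43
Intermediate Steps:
L(J, a) = -20 - 4*a (L(J, a) = (-1 - 3)*(5 + a) = -4*(5 + a) = -20 - 4*a)
G = -12 (G = -4 + ((4 + (-20 - 4*(-5))) - 12) = -4 + ((4 + (-20 + 20)) - 12) = -4 + ((4 + 0) - 12) = -4 + (4 - 12) = -4 - 8 = -12)
V = 12 (V = -1*(-12) = 12)
V*4 - 5 = 12*4 - 5 = 48 - 5 = 43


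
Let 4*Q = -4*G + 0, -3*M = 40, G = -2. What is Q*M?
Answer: -80/3 ≈ -26.667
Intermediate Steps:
M = -40/3 (M = -1/3*40 = -40/3 ≈ -13.333)
Q = 2 (Q = (-4*(-2) + 0)/4 = (8 + 0)/4 = (1/4)*8 = 2)
Q*M = 2*(-40/3) = -80/3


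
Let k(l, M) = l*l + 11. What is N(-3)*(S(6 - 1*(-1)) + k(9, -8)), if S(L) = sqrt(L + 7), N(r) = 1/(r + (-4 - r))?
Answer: -23 - sqrt(14)/4 ≈ -23.935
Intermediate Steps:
N(r) = -1/4 (N(r) = 1/(-4) = -1/4)
k(l, M) = 11 + l**2 (k(l, M) = l**2 + 11 = 11 + l**2)
S(L) = sqrt(7 + L)
N(-3)*(S(6 - 1*(-1)) + k(9, -8)) = -(sqrt(7 + (6 - 1*(-1))) + (11 + 9**2))/4 = -(sqrt(7 + (6 + 1)) + (11 + 81))/4 = -(sqrt(7 + 7) + 92)/4 = -(sqrt(14) + 92)/4 = -(92 + sqrt(14))/4 = -23 - sqrt(14)/4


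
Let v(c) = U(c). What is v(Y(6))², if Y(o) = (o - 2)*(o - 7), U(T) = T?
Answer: 16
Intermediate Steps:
Y(o) = (-7 + o)*(-2 + o) (Y(o) = (-2 + o)*(-7 + o) = (-7 + o)*(-2 + o))
v(c) = c
v(Y(6))² = (14 + 6² - 9*6)² = (14 + 36 - 54)² = (-4)² = 16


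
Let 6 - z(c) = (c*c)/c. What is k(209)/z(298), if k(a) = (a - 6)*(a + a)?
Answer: -42427/146 ≈ -290.60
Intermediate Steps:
z(c) = 6 - c (z(c) = 6 - c*c/c = 6 - c**2/c = 6 - c)
k(a) = 2*a*(-6 + a) (k(a) = (-6 + a)*(2*a) = 2*a*(-6 + a))
k(209)/z(298) = (2*209*(-6 + 209))/(6 - 1*298) = (2*209*203)/(6 - 298) = 84854/(-292) = 84854*(-1/292) = -42427/146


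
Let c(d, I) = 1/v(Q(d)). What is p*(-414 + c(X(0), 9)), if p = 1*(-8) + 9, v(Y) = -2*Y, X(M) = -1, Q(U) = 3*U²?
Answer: -2485/6 ≈ -414.17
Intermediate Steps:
c(d, I) = -1/(6*d²) (c(d, I) = 1/(-6*d²) = -1/(6*d²))
p = 1 (p = -8 + 9 = 1)
p*(-414 + c(X(0), 9)) = 1*(-414 - ⅙/(-1)²) = 1*(-414 - ⅙*1) = 1*(-414 - ⅙) = 1*(-2485/6) = -2485/6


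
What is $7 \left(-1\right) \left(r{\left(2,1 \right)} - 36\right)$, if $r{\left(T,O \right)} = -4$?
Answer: $280$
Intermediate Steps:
$7 \left(-1\right) \left(r{\left(2,1 \right)} - 36\right) = 7 \left(-1\right) \left(-4 - 36\right) = \left(-7\right) \left(-40\right) = 280$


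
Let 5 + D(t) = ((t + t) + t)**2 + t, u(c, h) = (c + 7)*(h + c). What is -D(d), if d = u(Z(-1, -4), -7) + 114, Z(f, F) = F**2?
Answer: -927685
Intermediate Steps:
u(c, h) = (7 + c)*(c + h)
d = 321 (d = (((-4)**2)**2 + 7*(-4)**2 + 7*(-7) + (-4)**2*(-7)) + 114 = (16**2 + 7*16 - 49 + 16*(-7)) + 114 = (256 + 112 - 49 - 112) + 114 = 207 + 114 = 321)
D(t) = -5 + t + 9*t**2 (D(t) = -5 + (((t + t) + t)**2 + t) = -5 + ((2*t + t)**2 + t) = -5 + ((3*t)**2 + t) = -5 + (9*t**2 + t) = -5 + (t + 9*t**2) = -5 + t + 9*t**2)
-D(d) = -(-5 + 321 + 9*321**2) = -(-5 + 321 + 9*103041) = -(-5 + 321 + 927369) = -1*927685 = -927685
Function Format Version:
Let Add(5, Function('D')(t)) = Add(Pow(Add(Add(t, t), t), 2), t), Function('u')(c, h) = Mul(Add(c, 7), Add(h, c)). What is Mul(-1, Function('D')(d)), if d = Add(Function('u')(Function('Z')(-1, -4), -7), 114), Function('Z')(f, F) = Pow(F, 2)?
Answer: -927685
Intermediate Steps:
Function('u')(c, h) = Mul(Add(7, c), Add(c, h))
d = 321 (d = Add(Add(Pow(Pow(-4, 2), 2), Mul(7, Pow(-4, 2)), Mul(7, -7), Mul(Pow(-4, 2), -7)), 114) = Add(Add(Pow(16, 2), Mul(7, 16), -49, Mul(16, -7)), 114) = Add(Add(256, 112, -49, -112), 114) = Add(207, 114) = 321)
Function('D')(t) = Add(-5, t, Mul(9, Pow(t, 2))) (Function('D')(t) = Add(-5, Add(Pow(Add(Add(t, t), t), 2), t)) = Add(-5, Add(Pow(Add(Mul(2, t), t), 2), t)) = Add(-5, Add(Pow(Mul(3, t), 2), t)) = Add(-5, Add(Mul(9, Pow(t, 2)), t)) = Add(-5, Add(t, Mul(9, Pow(t, 2)))) = Add(-5, t, Mul(9, Pow(t, 2))))
Mul(-1, Function('D')(d)) = Mul(-1, Add(-5, 321, Mul(9, Pow(321, 2)))) = Mul(-1, Add(-5, 321, Mul(9, 103041))) = Mul(-1, Add(-5, 321, 927369)) = Mul(-1, 927685) = -927685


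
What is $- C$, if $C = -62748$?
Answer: $62748$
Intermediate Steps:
$- C = \left(-1\right) \left(-62748\right) = 62748$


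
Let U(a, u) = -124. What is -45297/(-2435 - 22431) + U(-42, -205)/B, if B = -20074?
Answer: 456187681/249580042 ≈ 1.8278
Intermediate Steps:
-45297/(-2435 - 22431) + U(-42, -205)/B = -45297/(-2435 - 22431) - 124/(-20074) = -45297/(-24866) - 124*(-1/20074) = -45297*(-1/24866) + 62/10037 = 45297/24866 + 62/10037 = 456187681/249580042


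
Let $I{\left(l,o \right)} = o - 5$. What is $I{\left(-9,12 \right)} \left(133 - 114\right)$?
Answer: $133$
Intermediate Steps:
$I{\left(l,o \right)} = -5 + o$ ($I{\left(l,o \right)} = o - 5 = -5 + o$)
$I{\left(-9,12 \right)} \left(133 - 114\right) = \left(-5 + 12\right) \left(133 - 114\right) = 7 \cdot 19 = 133$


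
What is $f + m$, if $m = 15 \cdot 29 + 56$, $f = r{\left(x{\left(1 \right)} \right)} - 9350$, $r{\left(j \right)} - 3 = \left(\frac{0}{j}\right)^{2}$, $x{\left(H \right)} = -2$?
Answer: $-8856$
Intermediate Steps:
$r{\left(j \right)} = 3$ ($r{\left(j \right)} = 3 + \left(\frac{0}{j}\right)^{2} = 3 + 0^{2} = 3 + 0 = 3$)
$f = -9347$ ($f = 3 - 9350 = -9347$)
$m = 491$ ($m = 435 + 56 = 491$)
$f + m = -9347 + 491 = -8856$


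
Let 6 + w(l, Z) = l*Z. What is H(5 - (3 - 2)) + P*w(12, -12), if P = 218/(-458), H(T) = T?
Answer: 17266/229 ≈ 75.397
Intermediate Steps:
P = -109/229 (P = 218*(-1/458) = -109/229 ≈ -0.47598)
w(l, Z) = -6 + Z*l (w(l, Z) = -6 + l*Z = -6 + Z*l)
H(5 - (3 - 2)) + P*w(12, -12) = (5 - (3 - 2)) - 109*(-6 - 12*12)/229 = (5 - 1*1) - 109*(-6 - 144)/229 = (5 - 1) - 109/229*(-150) = 4 + 16350/229 = 17266/229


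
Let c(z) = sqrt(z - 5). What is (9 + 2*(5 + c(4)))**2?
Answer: 357 + 76*I ≈ 357.0 + 76.0*I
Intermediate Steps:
c(z) = sqrt(-5 + z)
(9 + 2*(5 + c(4)))**2 = (9 + 2*(5 + sqrt(-5 + 4)))**2 = (9 + 2*(5 + sqrt(-1)))**2 = (9 + 2*(5 + I))**2 = (9 + (10 + 2*I))**2 = (19 + 2*I)**2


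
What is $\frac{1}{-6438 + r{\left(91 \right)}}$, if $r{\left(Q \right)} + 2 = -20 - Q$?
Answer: $- \frac{1}{6551} \approx -0.00015265$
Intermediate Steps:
$r{\left(Q \right)} = -22 - Q$ ($r{\left(Q \right)} = -2 - \left(20 + Q\right) = -22 - Q$)
$\frac{1}{-6438 + r{\left(91 \right)}} = \frac{1}{-6438 - 113} = \frac{1}{-6551} = - \frac{1}{6551}$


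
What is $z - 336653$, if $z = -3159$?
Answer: $-339812$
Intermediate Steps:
$z - 336653 = -3159 - 336653 = -339812$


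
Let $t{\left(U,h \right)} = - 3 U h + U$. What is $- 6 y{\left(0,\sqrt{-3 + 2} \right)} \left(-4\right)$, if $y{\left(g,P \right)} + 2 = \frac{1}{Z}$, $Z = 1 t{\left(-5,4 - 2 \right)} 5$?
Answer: $- \frac{5976}{125} \approx -47.808$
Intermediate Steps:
$t{\left(U,h \right)} = U - 3 U h$ ($t{\left(U,h \right)} = - 3 U h + U = U - 3 U h$)
$Z = 125$ ($Z = 1 \left(- 5 \left(1 - 3 \left(4 - 2\right)\right)\right) 5 = 1 \left(- 5 \left(1 - 6\right)\right) 5 = 1 \left(\left(-5\right) \left(-5\right)\right) 5 = 1 \cdot 25 \cdot 5 = 25 \cdot 5 = 125$)
$y{\left(g,P \right)} = - \frac{249}{125}$ ($y{\left(g,P \right)} = -2 + \frac{1}{125} = - \frac{249}{125}$)
$- 6 y{\left(0,\sqrt{-3 + 2} \right)} \left(-4\right) = \left(-6\right) \left(- \frac{249}{125}\right) \left(-4\right) = \frac{1494}{125} \left(-4\right) = - \frac{5976}{125}$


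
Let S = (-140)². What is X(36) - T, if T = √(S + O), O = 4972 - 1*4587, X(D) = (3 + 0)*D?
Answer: 108 - √19985 ≈ -33.368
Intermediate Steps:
S = 19600
X(D) = 3*D
O = 385 (O = 4972 - 4587 = 385)
T = √19985 (T = √(19600 + 385) = √19985 ≈ 141.37)
X(36) - T = 3*36 - √19985 = 108 - √19985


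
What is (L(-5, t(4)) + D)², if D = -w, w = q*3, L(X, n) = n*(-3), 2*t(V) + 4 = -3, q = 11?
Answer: 2025/4 ≈ 506.25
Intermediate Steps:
t(V) = -7/2 (t(V) = -2 + (½)*(-3) = -2 - 3/2 = -7/2)
L(X, n) = -3*n
w = 33 (w = 11*3 = 33)
D = -33 (D = -1*33 = -33)
(L(-5, t(4)) + D)² = (-3*(-7/2) - 33)² = (21/2 - 33)² = (-45/2)² = 2025/4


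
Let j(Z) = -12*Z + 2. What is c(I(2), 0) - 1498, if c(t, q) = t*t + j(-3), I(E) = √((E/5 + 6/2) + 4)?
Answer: -7263/5 ≈ -1452.6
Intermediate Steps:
j(Z) = 2 - 12*Z
I(E) = √(7 + E/5) (I(E) = √((E*(⅕) + 6*(½)) + 4) = √((E/5 + 3) + 4) = √((3 + E/5) + 4) = √(7 + E/5))
c(t, q) = 38 + t² (c(t, q) = t*t + (2 - 12*(-3)) = t² + (2 + 36) = t² + 38 = 38 + t²)
c(I(2), 0) - 1498 = (38 + (√(175 + 5*2)/5)²) - 1498 = (38 + (√(175 + 10)/5)²) - 1498 = (38 + (√185/5)²) - 1498 = (38 + 37/5) - 1498 = 227/5 - 1498 = -7263/5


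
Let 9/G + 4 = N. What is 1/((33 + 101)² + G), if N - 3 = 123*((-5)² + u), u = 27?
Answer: 6395/114828629 ≈ 5.5692e-5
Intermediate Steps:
N = 6399 (N = 3 + 123*((-5)² + 27) = 3 + 123*(25 + 27) = 3 + 123*52 = 3 + 6396 = 6399)
G = 9/6395 (G = 9/(-4 + 6399) = 9/6395 ≈ 0.0014073)
1/((33 + 101)² + G) = 1/((33 + 101)² + 9/6395) = 1/(134² + 9/6395) = 1/(17956 + 9/6395) = 1/(114828629/6395) = 6395/114828629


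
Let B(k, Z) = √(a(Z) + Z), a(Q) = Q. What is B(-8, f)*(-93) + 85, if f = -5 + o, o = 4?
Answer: 85 - 93*I*√2 ≈ 85.0 - 131.52*I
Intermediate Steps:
f = -1 (f = -5 + 4 = -1)
B(k, Z) = √2*√Z (B(k, Z) = √(Z + Z) = √(2*Z) = √2*√Z)
B(-8, f)*(-93) + 85 = (√2*√(-1))*(-93) + 85 = (√2*I)*(-93) + 85 = (I*√2)*(-93) + 85 = -93*I*√2 + 85 = 85 - 93*I*√2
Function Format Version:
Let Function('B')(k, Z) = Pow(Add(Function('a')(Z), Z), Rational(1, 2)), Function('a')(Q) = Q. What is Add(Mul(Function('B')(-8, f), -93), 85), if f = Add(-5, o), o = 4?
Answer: Add(85, Mul(-93, I, Pow(2, Rational(1, 2)))) ≈ Add(85.000, Mul(-131.52, I))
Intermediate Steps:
f = -1 (f = Add(-5, 4) = -1)
Function('B')(k, Z) = Mul(Pow(2, Rational(1, 2)), Pow(Z, Rational(1, 2))) (Function('B')(k, Z) = Pow(Add(Z, Z), Rational(1, 2)) = Pow(Mul(2, Z), Rational(1, 2)) = Mul(Pow(2, Rational(1, 2)), Pow(Z, Rational(1, 2))))
Add(Mul(Function('B')(-8, f), -93), 85) = Add(Mul(Mul(Pow(2, Rational(1, 2)), Pow(-1, Rational(1, 2))), -93), 85) = Add(Mul(Mul(Pow(2, Rational(1, 2)), I), -93), 85) = Add(Mul(Mul(I, Pow(2, Rational(1, 2))), -93), 85) = Add(Mul(-93, I, Pow(2, Rational(1, 2))), 85) = Add(85, Mul(-93, I, Pow(2, Rational(1, 2))))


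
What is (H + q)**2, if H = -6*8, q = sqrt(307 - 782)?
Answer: 1829 - 480*I*sqrt(19) ≈ 1829.0 - 2092.3*I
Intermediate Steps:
q = 5*I*sqrt(19) (q = sqrt(-475) = 5*I*sqrt(19) ≈ 21.794*I)
H = -48
(H + q)**2 = (-48 + 5*I*sqrt(19))**2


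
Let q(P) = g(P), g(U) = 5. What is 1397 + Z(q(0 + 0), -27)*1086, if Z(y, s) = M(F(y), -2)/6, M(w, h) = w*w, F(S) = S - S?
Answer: 1397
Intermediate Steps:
F(S) = 0
q(P) = 5
M(w, h) = w**2
Z(y, s) = 0 (Z(y, s) = 0**2/6 = 0*(1/6) = 0)
1397 + Z(q(0 + 0), -27)*1086 = 1397 + 0*1086 = 1397 + 0 = 1397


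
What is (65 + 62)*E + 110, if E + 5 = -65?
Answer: -8780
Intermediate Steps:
E = -70 (E = -5 - 65 = -70)
(65 + 62)*E + 110 = (65 + 62)*(-70) + 110 = 127*(-70) + 110 = -8890 + 110 = -8780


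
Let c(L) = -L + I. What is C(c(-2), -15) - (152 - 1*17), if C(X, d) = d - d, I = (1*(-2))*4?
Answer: -135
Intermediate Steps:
I = -8 (I = -2*4 = -8)
c(L) = -8 - L (c(L) = -L - 8 = -8 - L)
C(X, d) = 0
C(c(-2), -15) - (152 - 1*17) = 0 - (152 - 1*17) = 0 - (152 - 17) = 0 - 1*135 = 0 - 135 = -135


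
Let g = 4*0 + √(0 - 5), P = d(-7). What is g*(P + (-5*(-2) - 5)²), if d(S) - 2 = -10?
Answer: 17*I*√5 ≈ 38.013*I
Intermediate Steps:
d(S) = -8 (d(S) = 2 - 10 = -8)
P = -8
g = I*√5 (g = 0 + √(-5) = 0 + I*√5 = I*√5 ≈ 2.2361*I)
g*(P + (-5*(-2) - 5)²) = (I*√5)*(-8 + (-5*(-2) - 5)²) = (I*√5)*(-8 + (10 - 5)²) = (I*√5)*(-8 + 5²) = (I*√5)*(-8 + 25) = (I*√5)*17 = 17*I*√5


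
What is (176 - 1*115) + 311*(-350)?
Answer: -108789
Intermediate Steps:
(176 - 1*115) + 311*(-350) = (176 - 115) - 108850 = 61 - 108850 = -108789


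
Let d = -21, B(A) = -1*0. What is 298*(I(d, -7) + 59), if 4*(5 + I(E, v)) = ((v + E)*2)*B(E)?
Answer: 16092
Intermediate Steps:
B(A) = 0
I(E, v) = -5 (I(E, v) = -5 + (((v + E)*2)*0)/4 = -5 + (((E + v)*2)*0)/4 = -5 + ((2*E + 2*v)*0)/4 = -5 + (¼)*0 = -5 + 0 = -5)
298*(I(d, -7) + 59) = 298*(-5 + 59) = 298*54 = 16092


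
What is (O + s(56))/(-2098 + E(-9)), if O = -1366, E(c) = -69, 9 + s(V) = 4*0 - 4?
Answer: 7/11 ≈ 0.63636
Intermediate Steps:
s(V) = -13 (s(V) = -9 + (4*0 - 4) = -9 + (0 - 4) = -9 - 4 = -13)
(O + s(56))/(-2098 + E(-9)) = (-1366 - 13)/(-2098 - 69) = -1379/(-2167) = -1379*(-1/2167) = 7/11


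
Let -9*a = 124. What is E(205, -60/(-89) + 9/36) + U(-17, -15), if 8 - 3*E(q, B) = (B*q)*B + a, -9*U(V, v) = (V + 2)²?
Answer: -260411189/3421872 ≈ -76.102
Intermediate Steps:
U(V, v) = -(2 + V)²/9 (U(V, v) = -(V + 2)²/9 = -(2 + V)²/9)
a = -124/9 (a = -⅑*124 = -124/9 ≈ -13.778)
E(q, B) = 196/27 - q*B²/3 (E(q, B) = 8/3 - ((B*q)*B - 124/9)/3 = 8/3 - (q*B² - 124/9)/3 = 8/3 - (-124/9 + q*B²)/3 = 8/3 + (124/27 - q*B²/3) = 196/27 - q*B²/3)
E(205, -60/(-89) + 9/36) + U(-17, -15) = (196/27 - ⅓*205*(-60/(-89) + 9/36)²) - (2 - 17)²/9 = (196/27 - ⅓*205*(-60*(-1/89) + 9*(1/36))²) - ⅑*(-15)² = (196/27 - ⅓*205*(60/89 + ¼)²) - ⅑*225 = (196/27 - ⅓*205*(329/356)²) - 25 = (196/27 - ⅓*205*108241/126736) - 25 = (196/27 - 22189405/380208) - 25 = -174864389/3421872 - 25 = -260411189/3421872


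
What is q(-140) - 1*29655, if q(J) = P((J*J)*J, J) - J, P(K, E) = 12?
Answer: -29503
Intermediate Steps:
q(J) = 12 - J
q(-140) - 1*29655 = (12 - 1*(-140)) - 1*29655 = (12 + 140) - 29655 = 152 - 29655 = -29503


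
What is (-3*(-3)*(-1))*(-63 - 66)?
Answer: 1161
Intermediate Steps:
(-3*(-3)*(-1))*(-63 - 66) = (9*(-1))*(-129) = -9*(-129) = 1161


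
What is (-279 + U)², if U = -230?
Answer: 259081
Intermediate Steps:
(-279 + U)² = (-279 - 230)² = (-509)² = 259081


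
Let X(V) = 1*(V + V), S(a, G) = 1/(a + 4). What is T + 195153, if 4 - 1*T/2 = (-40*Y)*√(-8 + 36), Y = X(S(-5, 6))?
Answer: 195161 - 320*√7 ≈ 1.9431e+5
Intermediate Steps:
S(a, G) = 1/(4 + a)
X(V) = 2*V (X(V) = 1*(2*V) = 2*V)
Y = -2 (Y = 2/(4 - 5) = 2/(-1) = 2*(-1) = -2)
T = 8 - 320*√7 (T = 8 - 2*(-40*(-2))*√(-8 + 36) = 8 - 160*√28 = 8 - 160*2*√7 = 8 - 320*√7 ≈ -838.64)
T + 195153 = (8 - 320*√7) + 195153 = 195161 - 320*√7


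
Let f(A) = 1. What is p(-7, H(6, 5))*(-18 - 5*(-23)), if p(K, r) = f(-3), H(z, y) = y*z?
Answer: 97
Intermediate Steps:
p(K, r) = 1
p(-7, H(6, 5))*(-18 - 5*(-23)) = 1*(-18 - 5*(-23)) = 1*(-18 + 115) = 1*97 = 97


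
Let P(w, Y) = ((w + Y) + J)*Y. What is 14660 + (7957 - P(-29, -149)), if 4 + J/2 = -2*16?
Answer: -14633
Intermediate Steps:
J = -72 (J = -8 + 2*(-2*16) = -8 + 2*(-32) = -8 - 64 = -72)
P(w, Y) = Y*(-72 + Y + w) (P(w, Y) = ((w + Y) - 72)*Y = ((Y + w) - 72)*Y = (-72 + Y + w)*Y = Y*(-72 + Y + w))
14660 + (7957 - P(-29, -149)) = 14660 + (7957 - (-149)*(-72 - 149 - 29)) = 14660 + (7957 - (-149)*(-250)) = 14660 + (7957 - 1*37250) = 14660 + (7957 - 37250) = 14660 - 29293 = -14633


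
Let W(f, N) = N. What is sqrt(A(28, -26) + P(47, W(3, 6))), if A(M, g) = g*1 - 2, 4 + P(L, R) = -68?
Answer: 10*I ≈ 10.0*I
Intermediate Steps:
P(L, R) = -72 (P(L, R) = -4 - 68 = -72)
A(M, g) = -2 + g (A(M, g) = g - 2 = -2 + g)
sqrt(A(28, -26) + P(47, W(3, 6))) = sqrt((-2 - 26) - 72) = sqrt(-28 - 72) = sqrt(-100) = 10*I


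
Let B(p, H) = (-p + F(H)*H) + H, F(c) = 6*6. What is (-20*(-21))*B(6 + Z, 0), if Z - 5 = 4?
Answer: -6300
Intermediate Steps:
Z = 9 (Z = 5 + 4 = 9)
F(c) = 36
B(p, H) = -p + 37*H (B(p, H) = (-p + 36*H) + H = -p + 37*H)
(-20*(-21))*B(6 + Z, 0) = (-20*(-21))*(-(6 + 9) + 37*0) = 420*(-1*15 + 0) = 420*(-15 + 0) = 420*(-15) = -6300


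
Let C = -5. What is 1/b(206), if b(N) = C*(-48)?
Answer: 1/240 ≈ 0.0041667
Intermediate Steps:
b(N) = 240 (b(N) = -5*(-48) = 240)
1/b(206) = 1/240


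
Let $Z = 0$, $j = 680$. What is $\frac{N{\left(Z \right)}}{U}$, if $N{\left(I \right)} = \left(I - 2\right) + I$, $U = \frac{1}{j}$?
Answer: $-1360$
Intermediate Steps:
$U = \frac{1}{680} \approx 0.0014706$
$N{\left(I \right)} = -2 + 2 I$ ($N{\left(I \right)} = \left(-2 + I\right) + I = -2 + 2 I$)
$\frac{N{\left(Z \right)}}{U} = \left(-2 + 2 \cdot 0\right) \frac{1}{\frac{1}{680}} = \left(-2 + 0\right) 680 = \left(-2\right) 680 = -1360$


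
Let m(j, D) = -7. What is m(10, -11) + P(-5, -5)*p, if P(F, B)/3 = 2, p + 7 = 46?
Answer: 227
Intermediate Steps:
p = 39 (p = -7 + 46 = 39)
P(F, B) = 6 (P(F, B) = 3*2 = 6)
m(10, -11) + P(-5, -5)*p = -7 + 6*39 = -7 + 234 = 227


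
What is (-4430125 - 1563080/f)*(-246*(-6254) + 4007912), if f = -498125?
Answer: -2447906813715555564/99625 ≈ -2.4571e+13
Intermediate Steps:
(-4430125 - 1563080/f)*(-246*(-6254) + 4007912) = (-4430125 - 1563080/(-498125))*(-246*(-6254) + 4007912) = (-4430125 - 1563080*(-1/498125))*(1538484 + 4007912) = (-4430125 + 312616/99625)*5546396 = -441350890509/99625*5546396 = -2447906813715555564/99625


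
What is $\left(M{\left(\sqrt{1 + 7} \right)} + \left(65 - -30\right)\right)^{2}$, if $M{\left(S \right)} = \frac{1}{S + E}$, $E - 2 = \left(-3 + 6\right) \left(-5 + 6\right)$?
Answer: $\frac{2624408}{289} - \frac{6480 \sqrt{2}}{289} \approx 9049.3$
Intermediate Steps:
$E = 5$ ($E = 2 + \left(-3 + 6\right) \left(-5 + 6\right) = 2 + 3 \cdot 1 = 2 + 3 = 5$)
$M{\left(S \right)} = \frac{1}{5 + S}$ ($M{\left(S \right)} = \frac{1}{S + 5} = \frac{1}{5 + S}$)
$\left(M{\left(\sqrt{1 + 7} \right)} + \left(65 - -30\right)\right)^{2} = \left(\frac{1}{5 + \sqrt{1 + 7}} + \left(65 - -30\right)\right)^{2} = \left(\frac{1}{5 + \sqrt{8}} + \left(65 + 30\right)\right)^{2} = \left(\frac{1}{5 + 2 \sqrt{2}} + 95\right)^{2} = \left(95 + \frac{1}{5 + 2 \sqrt{2}}\right)^{2}$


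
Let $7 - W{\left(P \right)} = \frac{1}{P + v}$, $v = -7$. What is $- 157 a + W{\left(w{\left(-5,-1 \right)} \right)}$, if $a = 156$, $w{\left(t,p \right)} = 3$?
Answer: $- \frac{97939}{4} \approx -24485.0$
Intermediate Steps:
$W{\left(P \right)} = 7 - \frac{1}{-7 + P}$ ($W{\left(P \right)} = 7 - \frac{1}{P - 7} = 7 - \frac{1}{-7 + P}$)
$- 157 a + W{\left(w{\left(-5,-1 \right)} \right)} = \left(-157\right) 156 + \frac{-50 + 7 \cdot 3}{-7 + 3} = -24492 + \frac{-50 + 21}{-4} = -24492 - - \frac{29}{4} = -24492 + \frac{29}{4} = - \frac{97939}{4}$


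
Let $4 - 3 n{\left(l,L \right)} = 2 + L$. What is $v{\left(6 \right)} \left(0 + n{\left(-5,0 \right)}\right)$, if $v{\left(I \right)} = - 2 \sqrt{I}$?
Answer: $- \frac{4 \sqrt{6}}{3} \approx -3.266$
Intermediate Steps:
$n{\left(l,L \right)} = \frac{2}{3} - \frac{L}{3}$ ($n{\left(l,L \right)} = \frac{4}{3} - \frac{2 + L}{3} = \frac{4}{3} - \left(\frac{2}{3} + \frac{L}{3}\right) = \frac{2}{3} - \frac{L}{3}$)
$v{\left(6 \right)} \left(0 + n{\left(-5,0 \right)}\right) = - 2 \sqrt{6} \left(0 + \left(\frac{2}{3} - 0\right)\right) = - 2 \sqrt{6} \left(0 + \left(\frac{2}{3} + 0\right)\right) = - 2 \sqrt{6} \left(0 + \frac{2}{3}\right) = - 2 \sqrt{6} \cdot \frac{2}{3} = - \frac{4 \sqrt{6}}{3}$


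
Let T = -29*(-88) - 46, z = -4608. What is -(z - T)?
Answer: 7114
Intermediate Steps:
T = 2506 (T = 2552 - 46 = 2506)
-(z - T) = -(-4608 - 1*2506) = -(-4608 - 2506) = -1*(-7114) = 7114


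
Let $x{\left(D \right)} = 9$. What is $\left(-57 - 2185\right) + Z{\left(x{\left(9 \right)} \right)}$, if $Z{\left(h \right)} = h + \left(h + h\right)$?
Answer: $-2215$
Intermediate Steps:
$Z{\left(h \right)} = 3 h$ ($Z{\left(h \right)} = h + 2 h = 3 h$)
$\left(-57 - 2185\right) + Z{\left(x{\left(9 \right)} \right)} = \left(-57 - 2185\right) + 3 \cdot 9 = \left(-57 - 2185\right) + 27 = -2242 + 27 = -2215$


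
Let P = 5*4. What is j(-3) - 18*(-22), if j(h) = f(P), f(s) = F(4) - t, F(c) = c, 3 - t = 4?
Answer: 401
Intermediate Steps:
t = -1 (t = 3 - 1*4 = 3 - 4 = -1)
P = 20
f(s) = 5 (f(s) = 4 - 1*(-1) = 4 + 1 = 5)
j(h) = 5
j(-3) - 18*(-22) = 5 - 18*(-22) = 5 + 396 = 401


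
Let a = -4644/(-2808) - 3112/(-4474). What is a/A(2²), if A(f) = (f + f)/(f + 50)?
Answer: 3689469/232648 ≈ 15.859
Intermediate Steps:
A(f) = 2*f/(50 + f) (A(f) = (2*f)/(50 + f) = 2*f/(50 + f))
a = 136647/58162 (a = -4644*(-1/2808) - 3112*(-1/4474) = 43/26 + 1556/2237 = 136647/58162 ≈ 2.3494)
a/A(2²) = 136647/(58162*((2*2²/(50 + 2²)))) = 136647/(58162*((2*4/(50 + 4)))) = 136647/(58162*((2*4/54))) = 136647/(58162*((2*4*(1/54)))) = 136647/(58162*(4/27)) = (136647/58162)*(27/4) = 3689469/232648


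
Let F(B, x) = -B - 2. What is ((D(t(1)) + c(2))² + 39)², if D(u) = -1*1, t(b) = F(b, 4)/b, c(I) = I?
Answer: 1600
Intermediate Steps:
F(B, x) = -2 - B
t(b) = (-2 - b)/b
D(u) = -1
((D(t(1)) + c(2))² + 39)² = ((-1 + 2)² + 39)² = (1² + 39)² = (1 + 39)² = 40² = 1600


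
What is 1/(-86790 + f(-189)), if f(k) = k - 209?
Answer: -1/87188 ≈ -1.1469e-5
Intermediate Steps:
f(k) = -209 + k
1/(-86790 + f(-189)) = 1/(-86790 + (-209 - 189)) = 1/(-86790 - 398) = 1/(-87188) = -1/87188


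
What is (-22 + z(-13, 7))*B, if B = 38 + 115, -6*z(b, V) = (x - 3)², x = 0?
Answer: -7191/2 ≈ -3595.5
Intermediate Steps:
z(b, V) = -3/2 (z(b, V) = -(0 - 3)²/6 = -⅙*(-3)² = -⅙*9 = -3/2)
B = 153
(-22 + z(-13, 7))*B = (-22 - 3/2)*153 = -47/2*153 = -7191/2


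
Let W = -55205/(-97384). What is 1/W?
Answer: 97384/55205 ≈ 1.7640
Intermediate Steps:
W = 55205/97384 (W = -55205*(-1/97384) = 55205/97384 ≈ 0.56688)
1/W = 1/(55205/97384) = 97384/55205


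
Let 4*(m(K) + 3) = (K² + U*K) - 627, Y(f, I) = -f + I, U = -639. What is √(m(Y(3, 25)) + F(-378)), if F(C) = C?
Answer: 5*I*√629/2 ≈ 62.7*I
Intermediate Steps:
Y(f, I) = I - f
m(K) = -639/4 - 639*K/4 + K²/4 (m(K) = -3 + ((K² - 639*K) - 627)/4 = -3 + (-627 + K² - 639*K)/4 = -3 + (-627/4 - 639*K/4 + K²/4) = -639/4 - 639*K/4 + K²/4)
√(m(Y(3, 25)) + F(-378)) = √((-639/4 - 639*(25 - 1*3)/4 + (25 - 1*3)²/4) - 378) = √((-639/4 - 639*(25 - 3)/4 + (25 - 3)²/4) - 378) = √((-639/4 - 639/4*22 + (¼)*22²) - 378) = √((-639/4 - 7029/2 + (¼)*484) - 378) = √((-639/4 - 7029/2 + 121) - 378) = √(-14213/4 - 378) = √(-15725/4) = 5*I*√629/2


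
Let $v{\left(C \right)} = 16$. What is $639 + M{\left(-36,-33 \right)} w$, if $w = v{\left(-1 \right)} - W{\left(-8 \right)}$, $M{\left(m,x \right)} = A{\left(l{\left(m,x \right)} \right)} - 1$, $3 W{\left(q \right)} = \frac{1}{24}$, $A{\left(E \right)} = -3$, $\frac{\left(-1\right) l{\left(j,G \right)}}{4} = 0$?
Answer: $\frac{10351}{18} \approx 575.06$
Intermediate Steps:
$l{\left(j,G \right)} = 0$ ($l{\left(j,G \right)} = \left(-4\right) 0 = 0$)
$W{\left(q \right)} = \frac{1}{72}$ ($W{\left(q \right)} = \frac{1}{3 \cdot 24} = \frac{1}{3} \cdot \frac{1}{24} = \frac{1}{72}$)
$M{\left(m,x \right)} = -4$ ($M{\left(m,x \right)} = -3 - 1 = -4$)
$w = \frac{1151}{72}$ ($w = 16 - \frac{1}{72} = \frac{1151}{72} \approx 15.986$)
$639 + M{\left(-36,-33 \right)} w = 639 - \frac{1151}{18} = \frac{10351}{18}$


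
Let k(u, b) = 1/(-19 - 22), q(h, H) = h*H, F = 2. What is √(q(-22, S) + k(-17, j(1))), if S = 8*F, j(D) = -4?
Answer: I*√591753/41 ≈ 18.762*I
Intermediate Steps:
S = 16 (S = 8*2 = 16)
q(h, H) = H*h
k(u, b) = -1/41 (k(u, b) = 1/(-41) = -1/41)
√(q(-22, S) + k(-17, j(1))) = √(16*(-22) - 1/41) = √(-352 - 1/41) = √(-14433/41) = I*√591753/41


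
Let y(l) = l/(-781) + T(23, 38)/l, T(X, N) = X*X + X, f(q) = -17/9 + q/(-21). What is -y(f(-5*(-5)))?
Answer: 855522946/4772691 ≈ 179.25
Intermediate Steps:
f(q) = -17/9 - q/21 (f(q) = -17*⅑ + q*(-1/21) = -17/9 - q/21)
T(X, N) = X + X² (T(X, N) = X² + X = X + X²)
y(l) = 552/l - l/781 (y(l) = l/(-781) + (23*(1 + 23))/l = l*(-1/781) + (23*24)/l = -l/781 + 552/l = 552/l - l/781)
-y(f(-5*(-5))) = -(552/(-17/9 - (-5)*(-5)/21) - (-17/9 - (-5)*(-5)/21)/781) = -(552/(-17/9 - 1/21*25) - (-17/9 - 1/21*25)/781) = -(552/(-17/9 - 25/21) - (-17/9 - 25/21)/781) = -(552/(-194/63) - 1/781*(-194/63)) = -(552*(-63/194) + 194/49203) = -(-17388/97 + 194/49203) = -1*(-855522946/4772691) = 855522946/4772691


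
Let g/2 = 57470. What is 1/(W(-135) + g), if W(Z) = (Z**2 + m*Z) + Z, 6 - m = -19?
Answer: 1/129655 ≈ 7.7128e-6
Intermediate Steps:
m = 25 (m = 6 - 1*(-19) = 6 + 19 = 25)
g = 114940 (g = 2*57470 = 114940)
W(Z) = Z**2 + 26*Z (W(Z) = (Z**2 + 25*Z) + Z = Z**2 + 26*Z)
1/(W(-135) + g) = 1/(-135*(26 - 135) + 114940) = 1/(-135*(-109) + 114940) = 1/(14715 + 114940) = 1/129655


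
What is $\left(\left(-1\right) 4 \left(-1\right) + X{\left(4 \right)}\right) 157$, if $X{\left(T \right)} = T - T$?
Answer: $628$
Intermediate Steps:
$X{\left(T \right)} = 0$
$\left(\left(-1\right) 4 \left(-1\right) + X{\left(4 \right)}\right) 157 = \left(\left(-1\right) 4 \left(-1\right) + 0\right) 157 = \left(\left(-4\right) \left(-1\right) + 0\right) 157 = \left(4 + 0\right) 157 = 4 \cdot 157 = 628$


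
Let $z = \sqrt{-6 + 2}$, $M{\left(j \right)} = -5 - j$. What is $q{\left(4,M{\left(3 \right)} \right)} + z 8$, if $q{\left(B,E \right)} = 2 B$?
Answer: $8 + 16 i \approx 8.0 + 16.0 i$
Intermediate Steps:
$z = 2 i$ ($z = \sqrt{-4} = 2 i \approx 2.0 i$)
$q{\left(4,M{\left(3 \right)} \right)} + z 8 = 2 \cdot 4 + 2 i 8 = 8 + 16 i$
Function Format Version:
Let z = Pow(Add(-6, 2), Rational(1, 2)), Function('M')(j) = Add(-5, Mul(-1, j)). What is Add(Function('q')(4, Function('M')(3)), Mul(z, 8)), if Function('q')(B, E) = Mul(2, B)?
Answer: Add(8, Mul(16, I)) ≈ Add(8.0000, Mul(16.000, I))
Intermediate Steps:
z = Mul(2, I) (z = Pow(-4, Rational(1, 2)) = Mul(2, I) ≈ Mul(2.0000, I))
Add(Function('q')(4, Function('M')(3)), Mul(z, 8)) = Add(Mul(2, 4), Mul(Mul(2, I), 8)) = Add(8, Mul(16, I))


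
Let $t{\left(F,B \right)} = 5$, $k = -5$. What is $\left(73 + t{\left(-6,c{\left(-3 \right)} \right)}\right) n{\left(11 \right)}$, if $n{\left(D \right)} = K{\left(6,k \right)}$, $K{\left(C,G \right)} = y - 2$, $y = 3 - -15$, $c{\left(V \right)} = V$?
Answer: $1248$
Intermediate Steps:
$y = 18$ ($y = 3 + 15 = 18$)
$K{\left(C,G \right)} = 16$ ($K{\left(C,G \right)} = 18 - 2 = 16$)
$n{\left(D \right)} = 16$
$\left(73 + t{\left(-6,c{\left(-3 \right)} \right)}\right) n{\left(11 \right)} = \left(73 + 5\right) 16 = 78 \cdot 16 = 1248$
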